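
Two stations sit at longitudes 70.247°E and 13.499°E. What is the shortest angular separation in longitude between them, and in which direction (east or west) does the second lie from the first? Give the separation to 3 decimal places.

Raw difference: 13.499 − 70.247 = -56.748°.
Normalise into (−180°, 180°]: -56.748° stays -56.748°.
Negative ⇒ the second point lies to the west; separation 56.748°.

56.748° west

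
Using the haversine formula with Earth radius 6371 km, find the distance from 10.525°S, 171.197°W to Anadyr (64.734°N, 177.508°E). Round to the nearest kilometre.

Δλ = 177.508 − -171.197 = 348.705°; wrapped into (−180°, 180°]: -11.295°.
Δφ = 64.734 − -10.525 = 75.259°.
a = sin²(Δφ/2) + cos φ₁ · cos φ₂ · sin²(Δλ/2) = 0.376839.
c = 2·atan2(√a, √(1−a)) = 1.32191 rad → d = 6371·c ≈ 8421.90 km.

8422 km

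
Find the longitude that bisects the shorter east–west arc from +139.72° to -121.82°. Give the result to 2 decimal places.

-171.05°

Signed shortest Δλ from +139.72° to -121.82° is +98.46°.
Midpoint longitude = +139.72° + (+98.46°)/2 = +139.72° + 49.23° = +188.95°.
Normalise into (−180°, 180°]: -171.05°.
(The naïve average (+139.72 + -121.82)/2 = 8.95° is on the wrong side of the globe.)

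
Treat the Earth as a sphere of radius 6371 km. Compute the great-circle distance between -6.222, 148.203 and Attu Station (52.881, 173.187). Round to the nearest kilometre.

6981 km

Δλ = 173.187 − 148.203 = 24.984°.
Δφ = 52.881 − -6.222 = 59.103°.
a = sin²(Δφ/2) + cos φ₁ · cos φ₂ · sin²(Δλ/2) = 0.271320.
c = 2·atan2(√a, √(1−a)) = 1.09577 rad → d = 6371·c ≈ 6981.17 km.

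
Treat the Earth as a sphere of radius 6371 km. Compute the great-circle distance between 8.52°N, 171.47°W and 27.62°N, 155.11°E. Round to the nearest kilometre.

Δλ = 155.11 − -171.47 = 326.58°; wrapped into (−180°, 180°]: -33.42°.
Δφ = 27.62 − 8.52 = 19.10°.
a = sin²(Δφ/2) + cos φ₁ · cos φ₂ · sin²(Δλ/2) = 0.099968.
c = 2·atan2(√a, √(1−a)) = 0.64339 rad → d = 6371·c ≈ 4099.07 km.

4099 km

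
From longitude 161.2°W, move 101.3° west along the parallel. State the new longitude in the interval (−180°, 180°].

Start at -161.2°; shift −101.3° → -262.5°.
-262.5° lies outside (−180°, 180°]; add 360° → +97.5°.

97.5°E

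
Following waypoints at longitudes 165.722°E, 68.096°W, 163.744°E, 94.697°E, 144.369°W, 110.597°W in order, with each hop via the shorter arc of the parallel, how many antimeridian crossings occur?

Leg 1: +165.722° → -68.096°, shortest Δλ = 126.182° (east) — crosses 180°.
Leg 2: -68.096° → +163.744°, shortest Δλ = -128.16° (west) — crosses 180°.
Leg 3: +163.744° → +94.697°, shortest Δλ = -69.047° (west) — does not cross 180°.
Leg 4: +94.697° → -144.369°, shortest Δλ = 120.934° (east) — crosses 180°.
Leg 5: -144.369° → -110.597°, shortest Δλ = 33.772° (east) — does not cross 180°.
Total crossings: 3.

3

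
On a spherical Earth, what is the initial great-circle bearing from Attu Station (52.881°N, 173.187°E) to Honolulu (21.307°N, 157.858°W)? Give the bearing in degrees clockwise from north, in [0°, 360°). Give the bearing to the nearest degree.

Δλ = -157.858 − 173.187 = -331.045°; wrapped into (−180°, 180°]: 28.955°.
θ = atan2( sin Δλ · cos φ₂ , cos φ₁ · sin φ₂ − sin φ₁ · cos φ₂ · cos Δλ )
  = atan2(0.45103, -0.43074) = 133.682° → normalised to [0°, 360°): 133.682°.

134°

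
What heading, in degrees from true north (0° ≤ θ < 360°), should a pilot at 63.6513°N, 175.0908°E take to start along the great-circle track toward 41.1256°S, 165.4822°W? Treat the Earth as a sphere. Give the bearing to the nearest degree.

Δλ = -165.4822 − 175.0908 = -340.5730°; wrapped into (−180°, 180°]: 19.4270°.
θ = atan2( sin Δλ · cos φ₂ , cos φ₁ · sin φ₂ − sin φ₁ · cos φ₂ · cos Δλ )
  = atan2(0.25054, -0.92850) = 164.899° → normalised to [0°, 360°): 164.899°.

165°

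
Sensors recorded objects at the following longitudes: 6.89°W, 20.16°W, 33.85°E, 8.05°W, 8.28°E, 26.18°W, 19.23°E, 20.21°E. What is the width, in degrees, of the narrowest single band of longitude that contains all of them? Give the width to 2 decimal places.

Sort the longitudes: -26.18°, -20.16°, -8.05°, -6.89°, +8.28°, +19.23°, +20.21°, +33.85°.
Eastward gaps between consecutive values (wrapping around): 6.02°, 12.11°, 1.16°, 15.17°, 10.95°, 0.98°, 13.64°, 299.97°.
Largest gap = 299.97° ⇒ minimal covering band is its complement: 360° − 299.97° = 60.03°.
Band runs from -26.18° eastward to +33.85°.

60.03°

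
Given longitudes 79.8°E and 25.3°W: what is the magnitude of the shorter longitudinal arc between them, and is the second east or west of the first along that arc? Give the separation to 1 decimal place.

105.1° west

Raw difference: -25.3 − 79.8 = -105.1°.
Normalise into (−180°, 180°]: -105.1° stays -105.1°.
Negative ⇒ the second point lies to the west; separation 105.1°.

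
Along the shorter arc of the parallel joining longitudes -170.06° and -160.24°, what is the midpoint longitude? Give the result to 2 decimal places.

Signed shortest Δλ from -170.06° to -160.24° is +9.82°.
Midpoint longitude = -170.06° + (+9.82°)/2 = -170.06° + 4.91° = -165.15°.

-165.15°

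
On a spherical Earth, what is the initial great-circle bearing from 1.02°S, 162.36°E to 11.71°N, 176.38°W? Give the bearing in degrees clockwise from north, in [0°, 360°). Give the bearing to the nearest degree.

58°

Δλ = -176.38 − 162.36 = -338.74°; wrapped into (−180°, 180°]: 21.26°.
θ = atan2( sin Δλ · cos φ₂ , cos φ₁ · sin φ₂ − sin φ₁ · cos φ₂ · cos Δλ )
  = atan2(0.35505, 0.21917) = 58.313° → normalised to [0°, 360°): 58.313°.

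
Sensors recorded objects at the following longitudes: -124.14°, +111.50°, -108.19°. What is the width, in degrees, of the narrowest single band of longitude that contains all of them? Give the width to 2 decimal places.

140.31°

Sort the longitudes: -124.14°, -108.19°, +111.50°.
Eastward gaps between consecutive values (wrapping around): 15.95°, 219.69°, 124.36°.
Largest gap = 219.69° ⇒ minimal covering band is its complement: 360° − 219.69° = 140.31°.
Band runs from +111.50° eastward to -108.19°, crossing the antimeridian.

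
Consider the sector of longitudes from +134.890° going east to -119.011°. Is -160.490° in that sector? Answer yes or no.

Band width going east from +134.890° to -119.011°: ((-119.011 − 134.890) mod 360) = 106.099°.
Offset of -160.490° east of the west edge: ((-160.490 − 134.890) mod 360) = 64.620°.
64.620° ≤ 106.099° ⇒ inside.

Yes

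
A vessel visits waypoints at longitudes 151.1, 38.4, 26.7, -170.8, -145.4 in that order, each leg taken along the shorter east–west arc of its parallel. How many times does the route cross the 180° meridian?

Leg 1: +151.1° → +38.4°, shortest Δλ = -112.7° (west) — does not cross 180°.
Leg 2: +38.4° → +26.7°, shortest Δλ = -11.7° (west) — does not cross 180°.
Leg 3: +26.7° → -170.8°, shortest Δλ = 162.5° (east) — crosses 180°.
Leg 4: -170.8° → -145.4°, shortest Δλ = 25.4° (east) — does not cross 180°.
Total crossings: 1.

1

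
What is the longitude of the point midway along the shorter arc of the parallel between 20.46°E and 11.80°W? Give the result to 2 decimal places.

4.33°E

Signed shortest Δλ from +20.46° to -11.80° is -32.26°.
Midpoint longitude = +20.46° + (-32.26°)/2 = +20.46° − 16.13° = +4.33°.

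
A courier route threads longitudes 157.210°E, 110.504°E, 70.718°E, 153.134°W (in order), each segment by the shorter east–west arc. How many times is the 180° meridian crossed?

Leg 1: +157.210° → +110.504°, shortest Δλ = -46.706° (west) — does not cross 180°.
Leg 2: +110.504° → +70.718°, shortest Δλ = -39.786° (west) — does not cross 180°.
Leg 3: +70.718° → -153.134°, shortest Δλ = 136.148° (east) — crosses 180°.
Total crossings: 1.

1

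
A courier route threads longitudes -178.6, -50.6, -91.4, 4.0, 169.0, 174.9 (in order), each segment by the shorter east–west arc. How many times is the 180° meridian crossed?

Leg 1: -178.6° → -50.6°, shortest Δλ = 128.0° (east) — does not cross 180°.
Leg 2: -50.6° → -91.4°, shortest Δλ = -40.8° (west) — does not cross 180°.
Leg 3: -91.4° → +4.0°, shortest Δλ = 95.4° (east) — does not cross 180°.
Leg 4: +4.0° → +169.0°, shortest Δλ = 165.0° (east) — does not cross 180°.
Leg 5: +169.0° → +174.9°, shortest Δλ = 5.9° (east) — does not cross 180°.
Total crossings: 0.

0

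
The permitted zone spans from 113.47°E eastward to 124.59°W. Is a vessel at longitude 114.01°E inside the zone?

Yes

Band width going east from +113.47° to -124.59°: ((-124.59 − 113.47) mod 360) = 121.94°.
Offset of +114.01° east of the west edge: ((114.01 − 113.47) mod 360) = 0.54°.
0.54° ≤ 121.94° ⇒ inside.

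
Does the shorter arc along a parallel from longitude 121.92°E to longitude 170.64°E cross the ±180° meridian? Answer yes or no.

No

Signed shortest Δλ = ((170.64 − 121.92 + 180) mod 360) − 180 = 48.72°.
Going east by 48.72° from +121.92° reaches +170.64° without touching 180°.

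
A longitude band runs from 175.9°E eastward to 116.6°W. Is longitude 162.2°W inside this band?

Band width going east from +175.9° to -116.6°: ((-116.6 − 175.9) mod 360) = 67.5°.
Offset of -162.2° east of the west edge: ((-162.2 − 175.9) mod 360) = 21.9°.
21.9° ≤ 67.5° ⇒ inside.

Yes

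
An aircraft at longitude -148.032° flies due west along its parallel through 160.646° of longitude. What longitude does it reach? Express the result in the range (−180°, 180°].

+51.322°

Start at -148.032°; shift −160.646° → -308.678°.
-308.678° lies outside (−180°, 180°]; add 360° → +51.322°.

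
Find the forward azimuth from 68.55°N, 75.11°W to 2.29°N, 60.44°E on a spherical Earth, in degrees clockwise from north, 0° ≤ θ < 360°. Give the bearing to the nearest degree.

46°

Δλ = 60.44 − -75.11 = 135.55°.
θ = atan2( sin Δλ · cos φ₂ , cos φ₁ · sin φ₂ − sin φ₁ · cos φ₂ · cos Δλ )
  = atan2(0.69973, 0.67850) = 45.882° → normalised to [0°, 360°): 45.882°.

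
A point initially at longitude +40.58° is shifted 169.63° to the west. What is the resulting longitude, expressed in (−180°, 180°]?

-129.05°

Start at +40.58°; shift −169.63° → -129.05°.
-129.05° already lies in (−180°, 180°].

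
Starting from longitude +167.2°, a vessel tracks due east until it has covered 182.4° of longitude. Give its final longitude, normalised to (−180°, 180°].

-10.4°

Start at +167.2°; shift +182.4° → +349.6°.
+349.6° lies outside (−180°, 180°]; subtract 360° → -10.4°.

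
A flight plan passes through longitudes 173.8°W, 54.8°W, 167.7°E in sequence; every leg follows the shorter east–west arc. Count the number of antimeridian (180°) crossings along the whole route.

1

Leg 1: -173.8° → -54.8°, shortest Δλ = 119.0° (east) — does not cross 180°.
Leg 2: -54.8° → +167.7°, shortest Δλ = -137.5° (west) — crosses 180°.
Total crossings: 1.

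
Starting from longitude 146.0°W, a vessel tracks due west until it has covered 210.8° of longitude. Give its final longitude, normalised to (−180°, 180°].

Start at -146.0°; shift −210.8° → -356.8°.
-356.8° lies outside (−180°, 180°]; add 360° → +3.2°.

3.2°E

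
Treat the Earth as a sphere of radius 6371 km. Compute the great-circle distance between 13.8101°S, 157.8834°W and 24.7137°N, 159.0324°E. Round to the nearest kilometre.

6339 km

Δλ = 159.0324 − -157.8834 = 316.9158°; wrapped into (−180°, 180°]: -43.0842°.
Δφ = 24.7137 − -13.8101 = 38.5238°.
a = sin²(Δφ/2) + cos φ₁ · cos φ₂ · sin²(Δλ/2) = 0.227761.
c = 2·atan2(√a, √(1−a)) = 0.99503 rad → d = 6371·c ≈ 6339.33 km.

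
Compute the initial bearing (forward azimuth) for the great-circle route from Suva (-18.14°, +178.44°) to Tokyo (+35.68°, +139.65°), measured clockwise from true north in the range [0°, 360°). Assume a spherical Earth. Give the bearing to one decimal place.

Δλ = 139.65 − 178.44 = -38.79°.
θ = atan2( sin Δλ · cos φ₂ , cos φ₁ · sin φ₂ − sin φ₁ · cos φ₂ · cos Δλ )
  = atan2(-0.50887, 0.75139) = -34.107° → normalised to [0°, 360°): 325.893°.

325.9°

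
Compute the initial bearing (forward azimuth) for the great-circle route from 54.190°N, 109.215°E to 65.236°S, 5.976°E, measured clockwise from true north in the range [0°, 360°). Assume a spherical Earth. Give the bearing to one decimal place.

222.0°

Δλ = 5.976 − 109.215 = -103.239°.
θ = atan2( sin Δλ · cos φ₂ , cos φ₁ · sin φ₂ − sin φ₁ · cos φ₂ · cos Δλ )
  = atan2(-0.40775, -0.45350) = -138.041° → normalised to [0°, 360°): 221.959°.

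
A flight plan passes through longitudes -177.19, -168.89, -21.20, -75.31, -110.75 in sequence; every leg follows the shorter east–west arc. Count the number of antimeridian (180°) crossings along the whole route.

Leg 1: -177.19° → -168.89°, shortest Δλ = 8.3° (east) — does not cross 180°.
Leg 2: -168.89° → -21.20°, shortest Δλ = 147.69° (east) — does not cross 180°.
Leg 3: -21.20° → -75.31°, shortest Δλ = -54.11° (west) — does not cross 180°.
Leg 4: -75.31° → -110.75°, shortest Δλ = -35.44° (west) — does not cross 180°.
Total crossings: 0.

0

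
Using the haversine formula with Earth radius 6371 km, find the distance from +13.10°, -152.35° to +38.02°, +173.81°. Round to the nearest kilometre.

4339 km

Δλ = 173.81 − -152.35 = 326.16°; wrapped into (−180°, 180°]: -33.84°.
Δφ = 38.02 − 13.10 = 24.92°.
a = sin²(Δφ/2) + cos φ₁ · cos φ₂ · sin²(Δλ/2) = 0.111543.
c = 2·atan2(√a, √(1−a)) = 0.68105 rad → d = 6371·c ≈ 4338.95 km.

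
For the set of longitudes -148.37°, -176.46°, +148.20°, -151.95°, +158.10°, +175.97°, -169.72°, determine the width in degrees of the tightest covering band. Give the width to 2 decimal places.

63.43°

Sort the longitudes: -176.46°, -169.72°, -151.95°, -148.37°, +148.20°, +158.10°, +175.97°.
Eastward gaps between consecutive values (wrapping around): 6.74°, 17.77°, 3.58°, 296.57°, 9.90°, 17.87°, 7.57°.
Largest gap = 296.57° ⇒ minimal covering band is its complement: 360° − 296.57° = 63.43°.
Band runs from +148.20° eastward to -148.37°, crossing the antimeridian.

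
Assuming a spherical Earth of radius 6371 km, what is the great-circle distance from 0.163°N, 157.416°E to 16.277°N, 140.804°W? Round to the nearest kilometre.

7000 km

Δλ = -140.804 − 157.416 = -298.220°; wrapped into (−180°, 180°]: 61.780°.
Δφ = 16.277 − 0.163 = 16.114°.
a = sin²(Δφ/2) + cos φ₁ · cos φ₂ · sin²(Δλ/2) = 0.272650.
c = 2·atan2(√a, √(1−a)) = 1.09876 rad → d = 6371·c ≈ 7000.20 km.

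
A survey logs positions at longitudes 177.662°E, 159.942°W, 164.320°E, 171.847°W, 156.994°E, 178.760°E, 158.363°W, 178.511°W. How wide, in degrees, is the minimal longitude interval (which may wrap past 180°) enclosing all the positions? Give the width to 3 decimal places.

Sort the longitudes: -178.511°, -171.847°, -159.942°, -158.363°, +156.994°, +164.320°, +177.662°, +178.760°.
Eastward gaps between consecutive values (wrapping around): 6.664°, 11.905°, 1.579°, 315.357°, 7.326°, 13.342°, 1.098°, 2.729°.
Largest gap = 315.357° ⇒ minimal covering band is its complement: 360° − 315.357° = 44.643°.
Band runs from +156.994° eastward to -158.363°, crossing the antimeridian.

44.643°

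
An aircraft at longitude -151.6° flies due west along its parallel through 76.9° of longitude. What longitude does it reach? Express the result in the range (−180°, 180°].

Start at -151.6°; shift −76.9° → -228.5°.
-228.5° lies outside (−180°, 180°]; add 360° → +131.5°.

+131.5°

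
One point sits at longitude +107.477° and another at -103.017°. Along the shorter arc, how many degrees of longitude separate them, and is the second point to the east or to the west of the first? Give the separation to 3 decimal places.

149.506° east

Raw difference: -103.017 − 107.477 = -210.494°.
Normalise into (−180°, 180°]: -210.494° + 360° = 149.506°.
Positive ⇒ the second point lies to the east; separation 149.506°.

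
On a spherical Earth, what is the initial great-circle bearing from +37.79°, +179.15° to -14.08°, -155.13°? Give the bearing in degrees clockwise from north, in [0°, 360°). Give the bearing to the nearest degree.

Δλ = -155.13 − 179.15 = -334.28°; wrapped into (−180°, 180°]: 25.72°.
θ = atan2( sin Δλ · cos φ₂ , cos φ₁ · sin φ₂ − sin φ₁ · cos φ₂ · cos Δλ )
  = atan2(0.42094, -0.72773) = 149.954° → normalised to [0°, 360°): 149.954°.

150°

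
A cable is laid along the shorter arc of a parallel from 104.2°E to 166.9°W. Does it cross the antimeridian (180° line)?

Yes

Naïve |-166.9 − 104.2| = 271.1° > 180°, so the shorter arc goes the other way round — across 180°.
Signed shortest Δλ = ((-166.9 − 104.2 + 180) mod 360) − 180 = 88.9°.
Going east by 88.9° from +104.2° passes through 180° before reaching -166.9°.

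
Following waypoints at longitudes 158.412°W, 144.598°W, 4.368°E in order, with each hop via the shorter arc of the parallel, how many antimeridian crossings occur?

0

Leg 1: -158.412° → -144.598°, shortest Δλ = 13.814° (east) — does not cross 180°.
Leg 2: -144.598° → +4.368°, shortest Δλ = 148.966° (east) — does not cross 180°.
Total crossings: 0.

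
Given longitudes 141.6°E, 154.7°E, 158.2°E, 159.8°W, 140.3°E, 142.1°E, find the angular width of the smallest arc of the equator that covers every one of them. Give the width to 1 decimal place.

59.9°

Sort the longitudes: -159.8°, +140.3°, +141.6°, +142.1°, +154.7°, +158.2°.
Eastward gaps between consecutive values (wrapping around): 300.1°, 1.3°, 0.5°, 12.6°, 3.5°, 42.0°.
Largest gap = 300.1° ⇒ minimal covering band is its complement: 360° − 300.1° = 59.9°.
Band runs from +140.3° eastward to -159.8°, crossing the antimeridian.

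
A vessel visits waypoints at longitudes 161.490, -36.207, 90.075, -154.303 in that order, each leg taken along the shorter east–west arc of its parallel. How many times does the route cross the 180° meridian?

2

Leg 1: +161.490° → -36.207°, shortest Δλ = 162.303° (east) — crosses 180°.
Leg 2: -36.207° → +90.075°, shortest Δλ = 126.282° (east) — does not cross 180°.
Leg 3: +90.075° → -154.303°, shortest Δλ = 115.622° (east) — crosses 180°.
Total crossings: 2.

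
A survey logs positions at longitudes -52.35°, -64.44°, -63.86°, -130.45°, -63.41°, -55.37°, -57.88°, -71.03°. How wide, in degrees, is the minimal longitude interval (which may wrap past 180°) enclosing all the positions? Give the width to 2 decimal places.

Sort the longitudes: -130.45°, -71.03°, -64.44°, -63.86°, -63.41°, -57.88°, -55.37°, -52.35°.
Eastward gaps between consecutive values (wrapping around): 59.42°, 6.59°, 0.58°, 0.45°, 5.53°, 2.51°, 3.02°, 281.90°.
Largest gap = 281.90° ⇒ minimal covering band is its complement: 360° − 281.90° = 78.10°.
Band runs from -130.45° eastward to -52.35°.

78.10°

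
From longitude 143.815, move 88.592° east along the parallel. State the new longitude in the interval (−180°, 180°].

-127.593°

Start at +143.815°; shift +88.592° → +232.407°.
+232.407° lies outside (−180°, 180°]; subtract 360° → -127.593°.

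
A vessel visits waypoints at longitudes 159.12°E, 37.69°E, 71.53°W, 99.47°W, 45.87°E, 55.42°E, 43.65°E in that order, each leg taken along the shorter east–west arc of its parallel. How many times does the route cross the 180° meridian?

0

Leg 1: +159.12° → +37.69°, shortest Δλ = -121.43° (west) — does not cross 180°.
Leg 2: +37.69° → -71.53°, shortest Δλ = -109.22° (west) — does not cross 180°.
Leg 3: -71.53° → -99.47°, shortest Δλ = -27.94° (west) — does not cross 180°.
Leg 4: -99.47° → +45.87°, shortest Δλ = 145.34° (east) — does not cross 180°.
Leg 5: +45.87° → +55.42°, shortest Δλ = 9.55° (east) — does not cross 180°.
Leg 6: +55.42° → +43.65°, shortest Δλ = -11.77° (west) — does not cross 180°.
Total crossings: 0.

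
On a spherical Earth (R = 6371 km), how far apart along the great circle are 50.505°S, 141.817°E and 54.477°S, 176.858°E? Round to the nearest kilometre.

Δλ = 176.858 − 141.817 = 35.041°.
Δφ = -54.477 − -50.505 = -3.972°.
a = sin²(Δφ/2) + cos φ₁ · cos φ₂ · sin²(Δλ/2) = 0.034692.
c = 2·atan2(√a, √(1−a)) = 0.37471 rad → d = 6371·c ≈ 2387.25 km.

2387 km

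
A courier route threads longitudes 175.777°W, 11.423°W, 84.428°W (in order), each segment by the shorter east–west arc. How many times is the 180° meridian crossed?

Leg 1: -175.777° → -11.423°, shortest Δλ = 164.354° (east) — does not cross 180°.
Leg 2: -11.423° → -84.428°, shortest Δλ = -73.005° (west) — does not cross 180°.
Total crossings: 0.

0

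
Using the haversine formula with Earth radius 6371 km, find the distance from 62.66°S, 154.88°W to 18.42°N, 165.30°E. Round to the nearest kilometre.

Δλ = 165.30 − -154.88 = 320.18°; wrapped into (−180°, 180°]: -39.82°.
Δφ = 18.42 − -62.66 = 81.08°.
a = sin²(Δφ/2) + cos φ₁ · cos φ₂ · sin²(Δλ/2) = 0.473005.
c = 2·atan2(√a, √(1−a)) = 1.51678 rad → d = 6371·c ≈ 9663.41 km.

9663 km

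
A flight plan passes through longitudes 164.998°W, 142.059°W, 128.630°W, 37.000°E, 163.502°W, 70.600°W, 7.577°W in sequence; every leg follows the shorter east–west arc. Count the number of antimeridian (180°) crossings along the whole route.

1

Leg 1: -164.998° → -142.059°, shortest Δλ = 22.939° (east) — does not cross 180°.
Leg 2: -142.059° → -128.630°, shortest Δλ = 13.429° (east) — does not cross 180°.
Leg 3: -128.630° → +37.000°, shortest Δλ = 165.63° (east) — does not cross 180°.
Leg 4: +37.000° → -163.502°, shortest Δλ = 159.498° (east) — crosses 180°.
Leg 5: -163.502° → -70.600°, shortest Δλ = 92.902° (east) — does not cross 180°.
Leg 6: -70.600° → -7.577°, shortest Δλ = 63.023° (east) — does not cross 180°.
Total crossings: 1.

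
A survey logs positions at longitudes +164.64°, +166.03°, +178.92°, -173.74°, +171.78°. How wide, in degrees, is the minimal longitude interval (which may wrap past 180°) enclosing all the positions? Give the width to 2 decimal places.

Sort the longitudes: -173.74°, +164.64°, +166.03°, +171.78°, +178.92°.
Eastward gaps between consecutive values (wrapping around): 338.38°, 1.39°, 5.75°, 7.14°, 7.34°.
Largest gap = 338.38° ⇒ minimal covering band is its complement: 360° − 338.38° = 21.62°.
Band runs from +164.64° eastward to -173.74°, crossing the antimeridian.

21.62°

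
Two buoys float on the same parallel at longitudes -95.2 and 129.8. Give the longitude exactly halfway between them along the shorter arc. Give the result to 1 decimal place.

-162.7°

Signed shortest Δλ from -95.2° to +129.8° is -135.0°.
Midpoint longitude = -95.2° + (-135.0°)/2 = -95.2° − 67.5° = -162.7°.
(The naïve average (-95.2 + +129.8)/2 = 17.3° is on the wrong side of the globe.)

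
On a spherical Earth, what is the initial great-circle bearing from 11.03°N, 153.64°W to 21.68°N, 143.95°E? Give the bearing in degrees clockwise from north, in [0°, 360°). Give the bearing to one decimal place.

Δλ = 143.95 − -153.64 = 297.59°; wrapped into (−180°, 180°]: -62.41°.
θ = atan2( sin Δλ · cos φ₂ , cos φ₁ · sin φ₂ − sin φ₁ · cos φ₂ · cos Δλ )
  = atan2(-0.82359, 0.28026) = -71.207° → normalised to [0°, 360°): 288.793°.

288.8°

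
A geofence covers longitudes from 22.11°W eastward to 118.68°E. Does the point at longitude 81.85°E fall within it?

Yes

Band width going east from -22.11° to +118.68°: ((118.68 − -22.11) mod 360) = 140.79°.
Offset of +81.85° east of the west edge: ((81.85 − -22.11) mod 360) = 103.96°.
103.96° ≤ 140.79° ⇒ inside.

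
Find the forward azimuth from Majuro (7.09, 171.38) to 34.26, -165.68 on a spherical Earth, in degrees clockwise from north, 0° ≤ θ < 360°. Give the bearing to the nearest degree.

Δλ = -165.68 − 171.38 = -337.06°; wrapped into (−180°, 180°]: 22.94°.
θ = atan2( sin Δλ · cos φ₂ , cos φ₁ · sin φ₂ − sin φ₁ · cos φ₂ · cos Δλ )
  = atan2(0.32214, 0.46470) = 34.730° → normalised to [0°, 360°): 34.730°.

35°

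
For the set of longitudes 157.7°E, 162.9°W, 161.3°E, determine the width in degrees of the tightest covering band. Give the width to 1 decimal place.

Sort the longitudes: -162.9°, +157.7°, +161.3°.
Eastward gaps between consecutive values (wrapping around): 320.6°, 3.6°, 35.8°.
Largest gap = 320.6° ⇒ minimal covering band is its complement: 360° − 320.6° = 39.4°.
Band runs from +157.7° eastward to -162.9°, crossing the antimeridian.

39.4°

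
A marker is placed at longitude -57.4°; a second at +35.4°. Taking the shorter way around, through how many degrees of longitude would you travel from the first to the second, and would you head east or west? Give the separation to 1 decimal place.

Raw difference: 35.4 − -57.4 = 92.8°.
Normalise into (−180°, 180°]: 92.8° stays 92.8°.
Positive ⇒ the second point lies to the east; separation 92.8°.

92.8° east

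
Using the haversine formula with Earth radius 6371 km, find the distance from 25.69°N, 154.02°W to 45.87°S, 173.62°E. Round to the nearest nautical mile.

Δλ = 173.62 − -154.02 = 327.64°; wrapped into (−180°, 180°]: -32.36°.
Δφ = -45.87 − 25.69 = -71.56°.
a = sin²(Δφ/2) + cos φ₁ · cos φ₂ · sin²(Δλ/2) = 0.390566.
c = 2·atan2(√a, √(1−a)) = 1.35014 rad → d = 6371·c ≈ 8601.76 km ≈ 4644.58 nmi.

4645 nmi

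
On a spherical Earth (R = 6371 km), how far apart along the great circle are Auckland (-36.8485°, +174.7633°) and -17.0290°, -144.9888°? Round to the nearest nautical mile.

2436 nmi

Δλ = -144.9888 − 174.7633 = -319.7521°; wrapped into (−180°, 180°]: 40.2479°.
Δφ = -17.0290 − -36.8485 = 19.8195°.
a = sin²(Δφ/2) + cos φ₁ · cos φ₂ · sin²(Δλ/2) = 0.120188.
c = 2·atan2(√a, √(1−a)) = 0.70806 rad → d = 6371·c ≈ 4511.07 km ≈ 2435.78 nmi.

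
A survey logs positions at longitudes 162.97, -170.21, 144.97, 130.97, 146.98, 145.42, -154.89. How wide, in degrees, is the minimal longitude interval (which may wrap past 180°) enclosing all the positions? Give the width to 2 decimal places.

Sort the longitudes: -170.21°, -154.89°, +130.97°, +144.97°, +145.42°, +146.98°, +162.97°.
Eastward gaps between consecutive values (wrapping around): 15.32°, 285.86°, 14.00°, 0.45°, 1.56°, 15.99°, 26.82°.
Largest gap = 285.86° ⇒ minimal covering band is its complement: 360° − 285.86° = 74.14°.
Band runs from +130.97° eastward to -154.89°, crossing the antimeridian.

74.14°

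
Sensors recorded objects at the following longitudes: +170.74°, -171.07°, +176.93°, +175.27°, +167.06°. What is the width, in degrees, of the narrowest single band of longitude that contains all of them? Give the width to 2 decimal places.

21.87°

Sort the longitudes: -171.07°, +167.06°, +170.74°, +175.27°, +176.93°.
Eastward gaps between consecutive values (wrapping around): 338.13°, 3.68°, 4.53°, 1.66°, 12.00°.
Largest gap = 338.13° ⇒ minimal covering band is its complement: 360° − 338.13° = 21.87°.
Band runs from +167.06° eastward to -171.07°, crossing the antimeridian.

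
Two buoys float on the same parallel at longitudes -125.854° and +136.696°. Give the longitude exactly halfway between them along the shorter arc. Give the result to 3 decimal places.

-174.579°

Signed shortest Δλ from -125.854° to +136.696° is -97.450°.
Midpoint longitude = -125.854° + (-97.450°)/2 = -125.854° − 48.725° = -174.579°.
(The naïve average (-125.854 + +136.696)/2 = 5.421° is on the wrong side of the globe.)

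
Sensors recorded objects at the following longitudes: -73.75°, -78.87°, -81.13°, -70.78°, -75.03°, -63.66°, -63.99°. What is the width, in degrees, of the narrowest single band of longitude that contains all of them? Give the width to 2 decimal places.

Sort the longitudes: -81.13°, -78.87°, -75.03°, -73.75°, -70.78°, -63.99°, -63.66°.
Eastward gaps between consecutive values (wrapping around): 2.26°, 3.84°, 1.28°, 2.97°, 6.79°, 0.33°, 342.53°.
Largest gap = 342.53° ⇒ minimal covering band is its complement: 360° − 342.53° = 17.47°.
Band runs from -81.13° eastward to -63.66°.

17.47°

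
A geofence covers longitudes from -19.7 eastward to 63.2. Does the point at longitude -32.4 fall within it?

Band width going east from -19.7° to +63.2°: ((63.2 − -19.7) mod 360) = 82.9°.
Offset of -32.4° east of the west edge: ((-32.4 − -19.7) mod 360) = 347.3°.
347.3° > 82.9° ⇒ outside.

No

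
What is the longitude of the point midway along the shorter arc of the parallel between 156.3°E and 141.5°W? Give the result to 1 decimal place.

172.6°W

Signed shortest Δλ from +156.3° to -141.5° is +62.2°.
Midpoint longitude = +156.3° + (+62.2°)/2 = +156.3° + 31.1° = +187.4°.
Normalise into (−180°, 180°]: -172.6°.
(The naïve average (+156.3 + -141.5)/2 = 7.4° is on the wrong side of the globe.)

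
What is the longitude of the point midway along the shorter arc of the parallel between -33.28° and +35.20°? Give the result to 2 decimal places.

+0.96°

Signed shortest Δλ from -33.28° to +35.20° is +68.48°.
Midpoint longitude = -33.28° + (+68.48°)/2 = -33.28° + 34.24° = +0.96°.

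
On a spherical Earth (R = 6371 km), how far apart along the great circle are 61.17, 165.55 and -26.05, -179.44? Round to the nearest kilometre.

Δλ = -179.44 − 165.55 = -344.99°; wrapped into (−180°, 180°]: 15.01°.
Δφ = -26.05 − 61.17 = -87.22°.
a = sin²(Δφ/2) + cos φ₁ · cos φ₂ · sin²(Δλ/2) = 0.483140.
c = 2·atan2(√a, √(1−a)) = 1.53707 rad → d = 6371·c ≈ 9792.67 km.

9793 km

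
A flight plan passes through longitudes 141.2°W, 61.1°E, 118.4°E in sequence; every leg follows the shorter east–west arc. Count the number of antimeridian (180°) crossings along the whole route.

Leg 1: -141.2° → +61.1°, shortest Δλ = -157.7° (west) — crosses 180°.
Leg 2: +61.1° → +118.4°, shortest Δλ = 57.3° (east) — does not cross 180°.
Total crossings: 1.

1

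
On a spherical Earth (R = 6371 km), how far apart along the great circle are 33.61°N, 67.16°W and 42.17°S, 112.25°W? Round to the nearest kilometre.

Δλ = -112.25 − -67.16 = -45.09°.
Δφ = -42.17 − 33.61 = -75.78°.
a = sin²(Δφ/2) + cos φ₁ · cos φ₂ · sin²(Δλ/2) = 0.467915.
c = 2·atan2(√a, √(1−a)) = 1.50658 rad → d = 6371·c ≈ 9598.43 km.

9598 km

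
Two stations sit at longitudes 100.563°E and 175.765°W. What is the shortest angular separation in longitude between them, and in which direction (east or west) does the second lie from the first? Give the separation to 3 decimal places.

83.672° east

Raw difference: -175.765 − 100.563 = -276.328°.
Normalise into (−180°, 180°]: -276.328° + 360° = 83.672°.
Positive ⇒ the second point lies to the east; separation 83.672°.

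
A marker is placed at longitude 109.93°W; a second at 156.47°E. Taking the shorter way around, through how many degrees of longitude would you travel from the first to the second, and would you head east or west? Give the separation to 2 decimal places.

Raw difference: 156.47 − -109.93 = 266.4°.
Normalise into (−180°, 180°]: 266.4° − 360° = -93.6°.
Negative ⇒ the second point lies to the west; separation 93.60°.

93.60° west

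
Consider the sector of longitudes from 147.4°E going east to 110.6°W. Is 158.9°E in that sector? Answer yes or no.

Yes

Band width going east from +147.4° to -110.6°: ((-110.6 − 147.4) mod 360) = 102.0°.
Offset of +158.9° east of the west edge: ((158.9 − 147.4) mod 360) = 11.5°.
11.5° ≤ 102.0° ⇒ inside.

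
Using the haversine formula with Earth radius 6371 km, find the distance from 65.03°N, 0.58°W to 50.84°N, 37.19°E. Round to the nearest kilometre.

Δλ = 37.19 − -0.58 = 37.77°.
Δφ = 50.84 − 65.03 = -14.19°.
a = sin²(Δφ/2) + cos φ₁ · cos φ₂ · sin²(Δλ/2) = 0.043183.
c = 2·atan2(√a, √(1−a)) = 0.41866 rad → d = 6371·c ≈ 2667.30 km.

2667 km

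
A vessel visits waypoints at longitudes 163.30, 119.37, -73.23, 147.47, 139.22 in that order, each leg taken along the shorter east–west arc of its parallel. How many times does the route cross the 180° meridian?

Leg 1: +163.30° → +119.37°, shortest Δλ = -43.93° (west) — does not cross 180°.
Leg 2: +119.37° → -73.23°, shortest Δλ = 167.4° (east) — crosses 180°.
Leg 3: -73.23° → +147.47°, shortest Δλ = -139.3° (west) — crosses 180°.
Leg 4: +147.47° → +139.22°, shortest Δλ = -8.25° (west) — does not cross 180°.
Total crossings: 2.

2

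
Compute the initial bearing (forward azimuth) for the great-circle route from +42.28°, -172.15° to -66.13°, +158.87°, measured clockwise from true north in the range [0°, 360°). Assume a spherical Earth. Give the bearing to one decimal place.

Δλ = 158.87 − -172.15 = 331.02°; wrapped into (−180°, 180°]: -28.98°.
θ = atan2( sin Δλ · cos φ₂ , cos φ₁ · sin φ₂ − sin φ₁ · cos φ₂ · cos Δλ )
  = atan2(-0.19606, -0.91473) = -167.902° → normalised to [0°, 360°): 192.098°.

192.1°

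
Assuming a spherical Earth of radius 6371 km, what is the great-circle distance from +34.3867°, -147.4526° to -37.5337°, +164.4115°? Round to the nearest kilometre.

9416 km

Δλ = 164.4115 − -147.4526 = 311.8641°; wrapped into (−180°, 180°]: -48.1359°.
Δφ = -37.5337 − 34.3867 = -71.9204°.
a = sin²(Δφ/2) + cos φ₁ · cos φ₂ · sin²(Δλ/2) = 0.453671.
c = 2·atan2(√a, √(1−a)) = 1.47801 rad → d = 6371·c ≈ 9416.38 km.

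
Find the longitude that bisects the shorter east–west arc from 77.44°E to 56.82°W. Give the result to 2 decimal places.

10.31°E

Signed shortest Δλ from +77.44° to -56.82° is -134.26°.
Midpoint longitude = +77.44° + (-134.26°)/2 = +77.44° − 67.13° = +10.31°.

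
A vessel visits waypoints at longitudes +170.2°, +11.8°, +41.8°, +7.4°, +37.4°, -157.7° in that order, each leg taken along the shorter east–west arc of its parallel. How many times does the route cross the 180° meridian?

Leg 1: +170.2° → +11.8°, shortest Δλ = -158.4° (west) — does not cross 180°.
Leg 2: +11.8° → +41.8°, shortest Δλ = 30.0° (east) — does not cross 180°.
Leg 3: +41.8° → +7.4°, shortest Δλ = -34.4° (west) — does not cross 180°.
Leg 4: +7.4° → +37.4°, shortest Δλ = 30.0° (east) — does not cross 180°.
Leg 5: +37.4° → -157.7°, shortest Δλ = 164.9° (east) — crosses 180°.
Total crossings: 1.

1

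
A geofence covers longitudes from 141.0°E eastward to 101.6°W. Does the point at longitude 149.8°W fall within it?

Band width going east from +141.0° to -101.6°: ((-101.6 − 141.0) mod 360) = 117.4°.
Offset of -149.8° east of the west edge: ((-149.8 − 141.0) mod 360) = 69.2°.
69.2° ≤ 117.4° ⇒ inside.

Yes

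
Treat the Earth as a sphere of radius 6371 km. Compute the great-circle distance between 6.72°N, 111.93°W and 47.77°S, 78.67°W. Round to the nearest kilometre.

6879 km

Δλ = -78.67 − -111.93 = 33.26°.
Δφ = -47.77 − 6.72 = -54.49°.
a = sin²(Δφ/2) + cos φ₁ · cos φ₂ · sin²(Δλ/2) = 0.264248.
c = 2·atan2(√a, √(1−a)) = 1.07980 rad → d = 6371·c ≈ 6879.41 km.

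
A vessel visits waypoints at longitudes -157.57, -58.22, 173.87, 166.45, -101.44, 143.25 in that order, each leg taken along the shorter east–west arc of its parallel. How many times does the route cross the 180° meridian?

3

Leg 1: -157.57° → -58.22°, shortest Δλ = 99.35° (east) — does not cross 180°.
Leg 2: -58.22° → +173.87°, shortest Δλ = -127.91° (west) — crosses 180°.
Leg 3: +173.87° → +166.45°, shortest Δλ = -7.42° (west) — does not cross 180°.
Leg 4: +166.45° → -101.44°, shortest Δλ = 92.11° (east) — crosses 180°.
Leg 5: -101.44° → +143.25°, shortest Δλ = -115.31° (west) — crosses 180°.
Total crossings: 3.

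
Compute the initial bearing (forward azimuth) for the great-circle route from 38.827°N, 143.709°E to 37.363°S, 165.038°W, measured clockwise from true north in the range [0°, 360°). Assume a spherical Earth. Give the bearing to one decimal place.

Δλ = -165.038 − 143.709 = -308.747°; wrapped into (−180°, 180°]: 51.253°.
θ = atan2( sin Δλ · cos φ₂ , cos φ₁ · sin φ₂ − sin φ₁ · cos φ₂ · cos Δλ )
  = atan2(0.61988, -0.78466) = 141.691° → normalised to [0°, 360°): 141.691°.

141.7°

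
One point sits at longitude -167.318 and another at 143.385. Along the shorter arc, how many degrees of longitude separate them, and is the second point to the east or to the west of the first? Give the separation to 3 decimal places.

49.297° west

Raw difference: 143.385 − -167.318 = 310.703°.
Normalise into (−180°, 180°]: 310.703° − 360° = -49.297°.
Negative ⇒ the second point lies to the west; separation 49.297°.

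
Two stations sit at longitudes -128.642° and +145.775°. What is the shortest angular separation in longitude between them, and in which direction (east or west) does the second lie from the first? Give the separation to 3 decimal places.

Raw difference: 145.775 − -128.642 = 274.417°.
Normalise into (−180°, 180°]: 274.417° − 360° = -85.583°.
Negative ⇒ the second point lies to the west; separation 85.583°.

85.583° west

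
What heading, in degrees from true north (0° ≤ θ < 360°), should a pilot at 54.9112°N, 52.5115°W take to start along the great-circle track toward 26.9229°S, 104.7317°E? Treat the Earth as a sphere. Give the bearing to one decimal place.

39.9°

Δλ = 104.7317 − -52.5115 = 157.2432°.
θ = atan2( sin Δλ · cos φ₂ , cos φ₁ · sin φ₂ − sin φ₁ · cos φ₂ · cos Δλ )
  = atan2(0.34490, 0.41250) = 39.900° → normalised to [0°, 360°): 39.900°.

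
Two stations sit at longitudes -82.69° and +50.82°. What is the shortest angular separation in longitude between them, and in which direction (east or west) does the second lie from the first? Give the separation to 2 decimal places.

Raw difference: 50.82 − -82.69 = 133.51°.
Normalise into (−180°, 180°]: 133.51° stays 133.51°.
Positive ⇒ the second point lies to the east; separation 133.51°.

133.51° east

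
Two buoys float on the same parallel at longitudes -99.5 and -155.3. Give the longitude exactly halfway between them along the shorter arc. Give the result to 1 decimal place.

Signed shortest Δλ from -99.5° to -155.3° is -55.8°.
Midpoint longitude = -99.5° + (-55.8°)/2 = -99.5° − 27.9° = -127.4°.

-127.4°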